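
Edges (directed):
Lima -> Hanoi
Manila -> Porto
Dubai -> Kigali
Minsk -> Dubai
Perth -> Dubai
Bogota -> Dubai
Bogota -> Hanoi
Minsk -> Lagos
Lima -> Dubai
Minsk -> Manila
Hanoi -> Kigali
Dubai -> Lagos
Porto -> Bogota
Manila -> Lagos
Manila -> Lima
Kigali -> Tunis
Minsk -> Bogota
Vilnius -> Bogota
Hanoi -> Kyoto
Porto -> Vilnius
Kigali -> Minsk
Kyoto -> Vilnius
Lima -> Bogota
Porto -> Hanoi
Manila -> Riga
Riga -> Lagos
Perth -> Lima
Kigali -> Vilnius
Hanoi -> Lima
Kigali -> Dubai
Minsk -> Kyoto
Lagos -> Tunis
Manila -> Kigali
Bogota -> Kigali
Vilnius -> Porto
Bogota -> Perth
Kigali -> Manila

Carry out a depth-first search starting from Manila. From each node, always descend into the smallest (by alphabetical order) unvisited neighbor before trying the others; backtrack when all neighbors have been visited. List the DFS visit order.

Manila → Kigali → Dubai → Lagos → Tunis → Minsk → Bogota → Hanoi → Kyoto → Vilnius → Porto → Lima → Perth → Riga

Visit Manila
Manila → Kigali
Kigali → Dubai
Dubai → Lagos
Lagos → Tunis
Kigali → Minsk
Minsk → Bogota
Bogota → Hanoi
Hanoi → Kyoto
Kyoto → Vilnius
Vilnius → Porto
Hanoi → Lima
Bogota → Perth
Manila → Riga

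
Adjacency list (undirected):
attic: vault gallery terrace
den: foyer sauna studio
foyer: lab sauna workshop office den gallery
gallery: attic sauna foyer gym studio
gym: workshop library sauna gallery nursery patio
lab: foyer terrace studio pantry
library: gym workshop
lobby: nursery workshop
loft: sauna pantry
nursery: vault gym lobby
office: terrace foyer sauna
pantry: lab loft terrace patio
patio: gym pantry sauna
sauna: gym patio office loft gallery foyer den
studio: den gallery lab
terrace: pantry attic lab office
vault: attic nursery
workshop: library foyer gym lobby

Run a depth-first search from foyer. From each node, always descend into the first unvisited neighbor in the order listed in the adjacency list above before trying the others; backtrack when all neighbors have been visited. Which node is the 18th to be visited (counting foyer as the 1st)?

office

Visit foyer
foyer → lab
lab → terrace
terrace → pantry
pantry → loft
loft → sauna
sauna → gym
gym → workshop
workshop → library
workshop → lobby
lobby → nursery
nursery → vault
vault → attic
attic → gallery
gallery → studio
studio → den
gym → patio
sauna → office

Visit order: foyer, lab, terrace, pantry, loft, sauna, gym, workshop, library, lobby, nursery, vault, attic, gallery, studio, den, patio, office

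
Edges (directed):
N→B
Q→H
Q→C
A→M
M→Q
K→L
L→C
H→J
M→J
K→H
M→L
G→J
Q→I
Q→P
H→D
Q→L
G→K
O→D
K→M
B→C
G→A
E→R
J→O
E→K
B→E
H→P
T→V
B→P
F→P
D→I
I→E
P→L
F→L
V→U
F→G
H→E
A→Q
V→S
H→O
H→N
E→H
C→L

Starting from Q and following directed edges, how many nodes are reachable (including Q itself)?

15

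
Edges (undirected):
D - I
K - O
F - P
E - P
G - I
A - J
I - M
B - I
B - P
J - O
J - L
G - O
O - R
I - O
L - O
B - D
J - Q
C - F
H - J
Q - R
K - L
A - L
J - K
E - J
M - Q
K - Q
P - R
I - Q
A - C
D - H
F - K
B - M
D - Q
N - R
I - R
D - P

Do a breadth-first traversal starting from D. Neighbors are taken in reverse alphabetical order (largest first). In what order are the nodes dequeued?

D → Q → P → I → H → B → R → M → K → J → F → E → O → G → N → L → A → C

Visit D; enqueue Q, P, I, H, B → queue [Q, P, I, H, B]
Visit Q; enqueue R, M, K, J → queue [P, I, H, B, R, M, K, J]
Visit P; enqueue F, E → queue [I, H, B, R, M, K, J, F, E]
Visit I; enqueue O, G → queue [H, B, R, M, K, J, F, E, O, G]
Visit H → queue [B, R, M, K, J, F, E, O, G]
Visit B → queue [R, M, K, J, F, E, O, G]
Visit R; enqueue N → queue [M, K, J, F, E, O, G, N]
Visit M → queue [K, J, F, E, O, G, N]
Visit K; enqueue L → queue [J, F, E, O, G, N, L]
Visit J; enqueue A → queue [F, E, O, G, N, L, A]
Visit F; enqueue C → queue [E, O, G, N, L, A, C]
Visit E → queue [O, G, N, L, A, C]
Visit O → queue [G, N, L, A, C]
Visit G → queue [N, L, A, C]
Visit N → queue [L, A, C]
Visit L → queue [A, C]
Visit A → queue [C]
Visit C → queue []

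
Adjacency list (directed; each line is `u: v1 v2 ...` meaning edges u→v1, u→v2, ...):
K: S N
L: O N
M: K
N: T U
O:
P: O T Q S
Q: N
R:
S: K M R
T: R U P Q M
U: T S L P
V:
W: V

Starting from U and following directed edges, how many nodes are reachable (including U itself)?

BFS from U visits: U, L, P, S, T, N, O, Q, K, M, R
Reachable nodes: 11 of 13 total.

11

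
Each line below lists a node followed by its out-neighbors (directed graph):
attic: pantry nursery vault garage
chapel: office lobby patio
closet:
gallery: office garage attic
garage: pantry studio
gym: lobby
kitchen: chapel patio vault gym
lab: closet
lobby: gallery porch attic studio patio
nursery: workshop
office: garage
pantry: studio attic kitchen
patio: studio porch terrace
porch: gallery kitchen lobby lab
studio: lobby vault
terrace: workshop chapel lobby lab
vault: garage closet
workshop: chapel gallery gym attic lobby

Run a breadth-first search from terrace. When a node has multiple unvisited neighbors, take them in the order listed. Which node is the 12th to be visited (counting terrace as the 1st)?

studio

Visit terrace; enqueue workshop, chapel, lobby, lab → queue [workshop, chapel, lobby, lab]
Visit workshop; enqueue gallery, gym, attic → queue [chapel, lobby, lab, gallery, gym, attic]
Visit chapel; enqueue office, patio → queue [lobby, lab, gallery, gym, attic, office, patio]
Visit lobby; enqueue porch, studio → queue [lab, gallery, gym, attic, office, patio, porch, studio]
Visit lab; enqueue closet → queue [gallery, gym, attic, office, patio, porch, studio, closet]
Visit gallery; enqueue garage → queue [gym, attic, office, patio, porch, studio, closet, garage]
Visit gym → queue [attic, office, patio, porch, studio, closet, garage]
Visit attic; enqueue pantry, nursery, vault → queue [office, patio, porch, studio, closet, garage, pantry, nursery, vault]
Visit office → queue [patio, porch, studio, closet, garage, pantry, nursery, vault]
Visit patio → queue [porch, studio, closet, garage, pantry, nursery, vault]
Visit porch; enqueue kitchen → queue [studio, closet, garage, pantry, nursery, vault, kitchen]
Visit studio → queue [closet, garage, pantry, nursery, vault, kitchen]
Visit closet → queue [garage, pantry, nursery, vault, kitchen]
Visit garage → queue [pantry, nursery, vault, kitchen]
Visit pantry → queue [nursery, vault, kitchen]
Visit nursery → queue [vault, kitchen]
Visit vault → queue [kitchen]
Visit kitchen → queue []

Visit order: terrace, workshop, chapel, lobby, lab, gallery, gym, attic, office, patio, porch, studio, closet, garage, pantry, nursery, vault, kitchen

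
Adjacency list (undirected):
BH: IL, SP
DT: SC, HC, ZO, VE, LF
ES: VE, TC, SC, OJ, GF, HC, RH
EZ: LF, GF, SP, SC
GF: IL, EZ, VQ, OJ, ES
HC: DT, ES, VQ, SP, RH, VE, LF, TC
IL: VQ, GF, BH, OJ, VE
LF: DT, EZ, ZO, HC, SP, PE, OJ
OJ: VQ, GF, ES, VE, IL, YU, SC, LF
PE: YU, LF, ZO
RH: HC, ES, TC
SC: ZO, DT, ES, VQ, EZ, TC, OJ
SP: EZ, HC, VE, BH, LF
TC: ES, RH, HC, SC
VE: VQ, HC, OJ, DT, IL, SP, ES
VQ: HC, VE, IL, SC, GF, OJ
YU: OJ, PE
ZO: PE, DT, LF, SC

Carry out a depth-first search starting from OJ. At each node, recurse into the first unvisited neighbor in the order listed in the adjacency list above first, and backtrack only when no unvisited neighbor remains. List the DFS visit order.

Visit OJ
OJ → VQ
VQ → HC
HC → DT
DT → SC
SC → ZO
ZO → PE
PE → YU
PE → LF
LF → EZ
EZ → GF
GF → IL
IL → BH
BH → SP
SP → VE
VE → ES
ES → TC
TC → RH

OJ, VQ, HC, DT, SC, ZO, PE, YU, LF, EZ, GF, IL, BH, SP, VE, ES, TC, RH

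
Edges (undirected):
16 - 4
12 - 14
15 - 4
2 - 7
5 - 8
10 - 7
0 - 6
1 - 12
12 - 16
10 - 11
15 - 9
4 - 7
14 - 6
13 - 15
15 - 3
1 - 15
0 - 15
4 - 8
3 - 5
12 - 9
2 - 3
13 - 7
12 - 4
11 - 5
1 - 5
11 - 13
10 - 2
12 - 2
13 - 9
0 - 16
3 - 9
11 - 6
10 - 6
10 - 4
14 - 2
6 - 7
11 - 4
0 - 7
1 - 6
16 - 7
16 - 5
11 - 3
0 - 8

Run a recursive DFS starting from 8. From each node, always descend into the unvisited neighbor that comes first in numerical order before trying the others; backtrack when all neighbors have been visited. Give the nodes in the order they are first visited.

8 0 6 1 5 3 2 7 4 10 11 13 9 12 14 16 15

Visit 8
8 → 0
0 → 6
6 → 1
1 → 5
5 → 3
3 → 2
2 → 7
7 → 4
4 → 10
10 → 11
11 → 13
13 → 9
9 → 12
12 → 14
12 → 16
9 → 15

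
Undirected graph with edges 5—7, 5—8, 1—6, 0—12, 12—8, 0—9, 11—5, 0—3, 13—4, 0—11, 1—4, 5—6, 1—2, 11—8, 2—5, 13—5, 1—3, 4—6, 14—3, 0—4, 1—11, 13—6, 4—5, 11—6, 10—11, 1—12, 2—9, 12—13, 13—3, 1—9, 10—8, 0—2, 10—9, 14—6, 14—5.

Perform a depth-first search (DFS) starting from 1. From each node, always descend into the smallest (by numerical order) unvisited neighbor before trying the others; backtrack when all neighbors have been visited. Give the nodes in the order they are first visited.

1 → 2 → 0 → 3 → 13 → 4 → 5 → 6 → 11 → 8 → 10 → 9 → 12 → 14 → 7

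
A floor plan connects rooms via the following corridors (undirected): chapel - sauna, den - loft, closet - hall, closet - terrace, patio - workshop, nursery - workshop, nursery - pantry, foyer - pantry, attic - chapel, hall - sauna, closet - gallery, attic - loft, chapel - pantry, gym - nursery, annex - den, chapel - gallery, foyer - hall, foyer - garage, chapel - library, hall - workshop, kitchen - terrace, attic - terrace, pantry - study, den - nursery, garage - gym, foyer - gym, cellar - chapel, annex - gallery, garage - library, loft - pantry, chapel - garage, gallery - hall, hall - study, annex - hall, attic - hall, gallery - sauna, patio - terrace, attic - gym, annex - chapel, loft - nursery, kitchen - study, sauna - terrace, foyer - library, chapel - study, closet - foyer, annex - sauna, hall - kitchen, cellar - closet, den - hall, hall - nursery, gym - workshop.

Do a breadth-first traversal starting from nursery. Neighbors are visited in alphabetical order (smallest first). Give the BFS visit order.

Visit nursery; enqueue den, gym, hall, loft, pantry, workshop → queue [den, gym, hall, loft, pantry, workshop]
Visit den; enqueue annex → queue [gym, hall, loft, pantry, workshop, annex]
Visit gym; enqueue attic, foyer, garage → queue [hall, loft, pantry, workshop, annex, attic, foyer, garage]
Visit hall; enqueue closet, gallery, kitchen, sauna, study → queue [loft, pantry, workshop, annex, attic, foyer, garage, closet, gallery, kitchen, sauna, study]
Visit loft → queue [pantry, workshop, annex, attic, foyer, garage, closet, gallery, kitchen, sauna, study]
Visit pantry; enqueue chapel → queue [workshop, annex, attic, foyer, garage, closet, gallery, kitchen, sauna, study, chapel]
Visit workshop; enqueue patio → queue [annex, attic, foyer, garage, closet, gallery, kitchen, sauna, study, chapel, patio]
Visit annex → queue [attic, foyer, garage, closet, gallery, kitchen, sauna, study, chapel, patio]
Visit attic; enqueue terrace → queue [foyer, garage, closet, gallery, kitchen, sauna, study, chapel, patio, terrace]
Visit foyer; enqueue library → queue [garage, closet, gallery, kitchen, sauna, study, chapel, patio, terrace, library]
Visit garage → queue [closet, gallery, kitchen, sauna, study, chapel, patio, terrace, library]
Visit closet; enqueue cellar → queue [gallery, kitchen, sauna, study, chapel, patio, terrace, library, cellar]
Visit gallery → queue [kitchen, sauna, study, chapel, patio, terrace, library, cellar]
Visit kitchen → queue [sauna, study, chapel, patio, terrace, library, cellar]
Visit sauna → queue [study, chapel, patio, terrace, library, cellar]
Visit study → queue [chapel, patio, terrace, library, cellar]
Visit chapel → queue [patio, terrace, library, cellar]
Visit patio → queue [terrace, library, cellar]
Visit terrace → queue [library, cellar]
Visit library → queue [cellar]
Visit cellar → queue []

nursery, den, gym, hall, loft, pantry, workshop, annex, attic, foyer, garage, closet, gallery, kitchen, sauna, study, chapel, patio, terrace, library, cellar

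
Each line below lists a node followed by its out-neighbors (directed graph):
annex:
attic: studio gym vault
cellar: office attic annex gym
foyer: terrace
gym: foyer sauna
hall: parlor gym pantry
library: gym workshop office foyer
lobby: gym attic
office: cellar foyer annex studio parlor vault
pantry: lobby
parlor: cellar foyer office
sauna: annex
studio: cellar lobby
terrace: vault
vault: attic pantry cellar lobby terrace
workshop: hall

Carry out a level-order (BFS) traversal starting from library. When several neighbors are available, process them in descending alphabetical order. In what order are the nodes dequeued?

library → workshop → office → gym → foyer → hall → vault → studio → parlor → cellar → annex → sauna → terrace → pantry → lobby → attic

Visit library; enqueue workshop, office, gym, foyer → queue [workshop, office, gym, foyer]
Visit workshop; enqueue hall → queue [office, gym, foyer, hall]
Visit office; enqueue vault, studio, parlor, cellar, annex → queue [gym, foyer, hall, vault, studio, parlor, cellar, annex]
Visit gym; enqueue sauna → queue [foyer, hall, vault, studio, parlor, cellar, annex, sauna]
Visit foyer; enqueue terrace → queue [hall, vault, studio, parlor, cellar, annex, sauna, terrace]
Visit hall; enqueue pantry → queue [vault, studio, parlor, cellar, annex, sauna, terrace, pantry]
Visit vault; enqueue lobby, attic → queue [studio, parlor, cellar, annex, sauna, terrace, pantry, lobby, attic]
Visit studio → queue [parlor, cellar, annex, sauna, terrace, pantry, lobby, attic]
Visit parlor → queue [cellar, annex, sauna, terrace, pantry, lobby, attic]
Visit cellar → queue [annex, sauna, terrace, pantry, lobby, attic]
Visit annex → queue [sauna, terrace, pantry, lobby, attic]
Visit sauna → queue [terrace, pantry, lobby, attic]
Visit terrace → queue [pantry, lobby, attic]
Visit pantry → queue [lobby, attic]
Visit lobby → queue [attic]
Visit attic → queue []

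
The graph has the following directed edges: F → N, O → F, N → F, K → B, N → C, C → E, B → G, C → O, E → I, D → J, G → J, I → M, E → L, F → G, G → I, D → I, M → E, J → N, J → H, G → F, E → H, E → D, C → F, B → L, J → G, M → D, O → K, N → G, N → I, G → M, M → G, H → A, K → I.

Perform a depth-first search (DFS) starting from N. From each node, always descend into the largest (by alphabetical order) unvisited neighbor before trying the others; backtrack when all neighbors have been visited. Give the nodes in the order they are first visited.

Visit N
N → I
I → M
M → G
G → J
J → H
H → A
G → F
M → E
E → L
E → D
N → C
C → O
O → K
K → B

N -> I -> M -> G -> J -> H -> A -> F -> E -> L -> D -> C -> O -> K -> B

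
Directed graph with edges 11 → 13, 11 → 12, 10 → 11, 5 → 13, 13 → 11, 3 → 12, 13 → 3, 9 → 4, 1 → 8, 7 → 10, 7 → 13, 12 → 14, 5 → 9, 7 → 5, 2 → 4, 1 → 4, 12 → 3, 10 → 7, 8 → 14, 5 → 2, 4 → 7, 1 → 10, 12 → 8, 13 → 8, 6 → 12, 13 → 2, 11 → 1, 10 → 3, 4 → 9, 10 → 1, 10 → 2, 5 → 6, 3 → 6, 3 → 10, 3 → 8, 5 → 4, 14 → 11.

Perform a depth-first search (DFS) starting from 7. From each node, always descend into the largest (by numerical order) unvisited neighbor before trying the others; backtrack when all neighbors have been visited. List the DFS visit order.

7, 13, 11, 12, 14, 8, 3, 10, 2, 4, 9, 1, 6, 5

Visit 7
7 → 13
13 → 11
11 → 12
12 → 14
12 → 8
12 → 3
3 → 10
10 → 2
2 → 4
4 → 9
10 → 1
3 → 6
7 → 5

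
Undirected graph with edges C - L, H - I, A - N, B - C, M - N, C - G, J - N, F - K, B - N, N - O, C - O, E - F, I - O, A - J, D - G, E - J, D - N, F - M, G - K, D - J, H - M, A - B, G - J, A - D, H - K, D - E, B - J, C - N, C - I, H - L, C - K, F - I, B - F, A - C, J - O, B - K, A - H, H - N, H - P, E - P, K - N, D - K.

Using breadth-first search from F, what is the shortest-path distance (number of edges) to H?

2

Level 0: F
Level 1: B, E, I, K, M
Level 2: A, C, D, G, H, J, N, O, P
Level 3: L
H first appears at level 2.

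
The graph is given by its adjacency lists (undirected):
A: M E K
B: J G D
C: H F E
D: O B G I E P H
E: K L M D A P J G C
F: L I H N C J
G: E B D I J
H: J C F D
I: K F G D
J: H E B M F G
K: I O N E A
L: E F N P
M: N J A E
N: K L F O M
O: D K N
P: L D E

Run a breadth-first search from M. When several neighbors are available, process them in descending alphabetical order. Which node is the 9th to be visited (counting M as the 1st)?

F

Visit M; enqueue N, J, E, A → queue [N, J, E, A]
Visit N; enqueue O, L, K, F → queue [J, E, A, O, L, K, F]
Visit J; enqueue H, G, B → queue [E, A, O, L, K, F, H, G, B]
Visit E; enqueue P, D, C → queue [A, O, L, K, F, H, G, B, P, D, C]
Visit A → queue [O, L, K, F, H, G, B, P, D, C]
Visit O → queue [L, K, F, H, G, B, P, D, C]
Visit L → queue [K, F, H, G, B, P, D, C]
Visit K; enqueue I → queue [F, H, G, B, P, D, C, I]
Visit F → queue [H, G, B, P, D, C, I]
Visit H → queue [G, B, P, D, C, I]
Visit G → queue [B, P, D, C, I]
Visit B → queue [P, D, C, I]
Visit P → queue [D, C, I]
Visit D → queue [C, I]
Visit C → queue [I]
Visit I → queue []

Visit order: M, N, J, E, A, O, L, K, F, H, G, B, P, D, C, I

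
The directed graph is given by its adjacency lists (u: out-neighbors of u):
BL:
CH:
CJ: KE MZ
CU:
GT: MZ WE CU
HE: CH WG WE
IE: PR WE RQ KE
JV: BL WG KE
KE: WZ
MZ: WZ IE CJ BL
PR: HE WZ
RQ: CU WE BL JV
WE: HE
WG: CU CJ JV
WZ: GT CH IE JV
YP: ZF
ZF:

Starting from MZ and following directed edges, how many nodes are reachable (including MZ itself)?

15

BFS from MZ visits: MZ, WZ, IE, CJ, BL, JV, GT, CH, WE, RQ, PR, KE, WG, CU, HE
Reachable nodes: 15 of 17 total.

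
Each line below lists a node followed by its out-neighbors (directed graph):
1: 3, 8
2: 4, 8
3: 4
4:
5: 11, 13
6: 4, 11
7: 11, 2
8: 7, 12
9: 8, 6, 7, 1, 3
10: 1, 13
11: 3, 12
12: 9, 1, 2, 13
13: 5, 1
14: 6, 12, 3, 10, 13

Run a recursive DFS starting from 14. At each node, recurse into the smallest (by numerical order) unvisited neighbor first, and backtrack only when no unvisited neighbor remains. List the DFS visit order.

Visit 14
14 → 3
3 → 4
14 → 6
6 → 11
11 → 12
12 → 1
1 → 8
8 → 7
7 → 2
12 → 9
12 → 13
13 → 5
14 → 10

14 3 4 6 11 12 1 8 7 2 9 13 5 10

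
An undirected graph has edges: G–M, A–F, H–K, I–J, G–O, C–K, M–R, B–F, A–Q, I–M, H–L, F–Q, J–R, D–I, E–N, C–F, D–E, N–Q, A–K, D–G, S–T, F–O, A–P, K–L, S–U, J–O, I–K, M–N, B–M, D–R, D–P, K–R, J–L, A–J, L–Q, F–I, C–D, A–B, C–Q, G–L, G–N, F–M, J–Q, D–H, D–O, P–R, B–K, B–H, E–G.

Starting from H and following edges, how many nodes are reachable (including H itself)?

18

BFS from H visits: H, L, K, D, B, Q, J, G, R, I, C, A, P, O, E, M, F, N
Reachable nodes: 18 of 21 total.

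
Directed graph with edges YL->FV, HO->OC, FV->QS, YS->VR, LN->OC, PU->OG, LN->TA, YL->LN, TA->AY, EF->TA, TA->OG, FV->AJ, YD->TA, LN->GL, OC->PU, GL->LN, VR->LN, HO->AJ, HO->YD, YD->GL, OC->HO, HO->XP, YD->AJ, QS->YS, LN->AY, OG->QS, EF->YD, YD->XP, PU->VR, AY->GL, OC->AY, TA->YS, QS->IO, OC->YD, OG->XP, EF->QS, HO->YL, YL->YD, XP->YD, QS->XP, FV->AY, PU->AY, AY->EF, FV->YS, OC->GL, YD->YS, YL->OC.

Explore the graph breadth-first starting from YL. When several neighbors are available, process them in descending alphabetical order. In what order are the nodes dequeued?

YL -> YD -> OC -> LN -> FV -> YS -> XP -> TA -> GL -> AJ -> PU -> HO -> AY -> QS -> VR -> OG -> EF -> IO

Visit YL; enqueue YD, OC, LN, FV → queue [YD, OC, LN, FV]
Visit YD; enqueue YS, XP, TA, GL, AJ → queue [OC, LN, FV, YS, XP, TA, GL, AJ]
Visit OC; enqueue PU, HO, AY → queue [LN, FV, YS, XP, TA, GL, AJ, PU, HO, AY]
Visit LN → queue [FV, YS, XP, TA, GL, AJ, PU, HO, AY]
Visit FV; enqueue QS → queue [YS, XP, TA, GL, AJ, PU, HO, AY, QS]
Visit YS; enqueue VR → queue [XP, TA, GL, AJ, PU, HO, AY, QS, VR]
Visit XP → queue [TA, GL, AJ, PU, HO, AY, QS, VR]
Visit TA; enqueue OG → queue [GL, AJ, PU, HO, AY, QS, VR, OG]
Visit GL → queue [AJ, PU, HO, AY, QS, VR, OG]
Visit AJ → queue [PU, HO, AY, QS, VR, OG]
Visit PU → queue [HO, AY, QS, VR, OG]
Visit HO → queue [AY, QS, VR, OG]
Visit AY; enqueue EF → queue [QS, VR, OG, EF]
Visit QS; enqueue IO → queue [VR, OG, EF, IO]
Visit VR → queue [OG, EF, IO]
Visit OG → queue [EF, IO]
Visit EF → queue [IO]
Visit IO → queue []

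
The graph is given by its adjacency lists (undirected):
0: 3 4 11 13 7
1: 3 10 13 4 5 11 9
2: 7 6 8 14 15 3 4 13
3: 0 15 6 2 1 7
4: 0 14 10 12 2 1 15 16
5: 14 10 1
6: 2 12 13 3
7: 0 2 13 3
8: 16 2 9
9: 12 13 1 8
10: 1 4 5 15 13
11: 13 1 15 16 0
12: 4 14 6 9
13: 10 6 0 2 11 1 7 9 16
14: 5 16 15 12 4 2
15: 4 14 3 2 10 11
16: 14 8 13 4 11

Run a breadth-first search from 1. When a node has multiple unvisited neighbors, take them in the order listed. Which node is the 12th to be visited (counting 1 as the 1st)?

2

Visit 1; enqueue 3, 10, 13, 4, 5, 11, 9 → queue [3, 10, 13, 4, 5, 11, 9]
Visit 3; enqueue 0, 15, 6, 2, 7 → queue [10, 13, 4, 5, 11, 9, 0, 15, 6, 2, 7]
Visit 10 → queue [13, 4, 5, 11, 9, 0, 15, 6, 2, 7]
Visit 13; enqueue 16 → queue [4, 5, 11, 9, 0, 15, 6, 2, 7, 16]
Visit 4; enqueue 14, 12 → queue [5, 11, 9, 0, 15, 6, 2, 7, 16, 14, 12]
Visit 5 → queue [11, 9, 0, 15, 6, 2, 7, 16, 14, 12]
Visit 11 → queue [9, 0, 15, 6, 2, 7, 16, 14, 12]
Visit 9; enqueue 8 → queue [0, 15, 6, 2, 7, 16, 14, 12, 8]
Visit 0 → queue [15, 6, 2, 7, 16, 14, 12, 8]
Visit 15 → queue [6, 2, 7, 16, 14, 12, 8]
Visit 6 → queue [2, 7, 16, 14, 12, 8]
Visit 2 → queue [7, 16, 14, 12, 8]
Visit 7 → queue [16, 14, 12, 8]
Visit 16 → queue [14, 12, 8]
Visit 14 → queue [12, 8]
Visit 12 → queue [8]
Visit 8 → queue []

Visit order: 1, 3, 10, 13, 4, 5, 11, 9, 0, 15, 6, 2, 7, 16, 14, 12, 8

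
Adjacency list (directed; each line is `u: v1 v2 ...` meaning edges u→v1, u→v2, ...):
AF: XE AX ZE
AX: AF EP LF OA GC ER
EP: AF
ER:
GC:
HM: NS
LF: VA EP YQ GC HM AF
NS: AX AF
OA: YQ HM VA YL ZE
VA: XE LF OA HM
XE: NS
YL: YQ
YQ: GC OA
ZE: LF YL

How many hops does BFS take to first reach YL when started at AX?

Level 0: AX
Level 1: AF, EP, ER, GC, LF, OA
Level 2: HM, VA, XE, YL, YQ, ZE
Level 3: NS
YL first appears at level 2.

2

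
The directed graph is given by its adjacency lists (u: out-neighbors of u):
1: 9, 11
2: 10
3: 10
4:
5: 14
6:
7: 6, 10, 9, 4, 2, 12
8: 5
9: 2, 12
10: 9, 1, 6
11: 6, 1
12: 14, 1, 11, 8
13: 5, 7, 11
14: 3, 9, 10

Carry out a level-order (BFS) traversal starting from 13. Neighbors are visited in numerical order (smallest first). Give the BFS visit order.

Visit 13; enqueue 5, 7, 11 → queue [5, 7, 11]
Visit 5; enqueue 14 → queue [7, 11, 14]
Visit 7; enqueue 2, 4, 6, 9, 10, 12 → queue [11, 14, 2, 4, 6, 9, 10, 12]
Visit 11; enqueue 1 → queue [14, 2, 4, 6, 9, 10, 12, 1]
Visit 14; enqueue 3 → queue [2, 4, 6, 9, 10, 12, 1, 3]
Visit 2 → queue [4, 6, 9, 10, 12, 1, 3]
Visit 4 → queue [6, 9, 10, 12, 1, 3]
Visit 6 → queue [9, 10, 12, 1, 3]
Visit 9 → queue [10, 12, 1, 3]
Visit 10 → queue [12, 1, 3]
Visit 12; enqueue 8 → queue [1, 3, 8]
Visit 1 → queue [3, 8]
Visit 3 → queue [8]
Visit 8 → queue []

13 → 5 → 7 → 11 → 14 → 2 → 4 → 6 → 9 → 10 → 12 → 1 → 3 → 8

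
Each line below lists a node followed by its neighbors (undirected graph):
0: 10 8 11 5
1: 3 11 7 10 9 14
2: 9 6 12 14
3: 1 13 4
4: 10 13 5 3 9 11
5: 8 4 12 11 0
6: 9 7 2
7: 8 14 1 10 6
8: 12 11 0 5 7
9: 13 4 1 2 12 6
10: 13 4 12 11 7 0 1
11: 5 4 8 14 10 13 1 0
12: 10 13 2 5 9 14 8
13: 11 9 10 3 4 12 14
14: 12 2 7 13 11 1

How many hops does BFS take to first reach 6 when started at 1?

2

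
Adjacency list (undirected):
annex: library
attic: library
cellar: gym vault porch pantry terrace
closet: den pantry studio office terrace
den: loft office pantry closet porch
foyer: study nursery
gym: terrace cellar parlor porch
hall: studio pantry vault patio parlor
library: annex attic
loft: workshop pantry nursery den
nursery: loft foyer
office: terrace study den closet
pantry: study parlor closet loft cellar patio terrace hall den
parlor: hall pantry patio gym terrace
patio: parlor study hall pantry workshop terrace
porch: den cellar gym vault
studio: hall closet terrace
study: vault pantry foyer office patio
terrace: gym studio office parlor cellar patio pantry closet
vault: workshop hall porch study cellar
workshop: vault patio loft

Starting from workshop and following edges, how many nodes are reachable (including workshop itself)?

BFS from workshop visits: workshop, vault, patio, loft, hall, porch, study, cellar, parlor, pantry, terrace, nursery, den, studio, gym, foyer, office, closet
Reachable nodes: 18 of 21 total.

18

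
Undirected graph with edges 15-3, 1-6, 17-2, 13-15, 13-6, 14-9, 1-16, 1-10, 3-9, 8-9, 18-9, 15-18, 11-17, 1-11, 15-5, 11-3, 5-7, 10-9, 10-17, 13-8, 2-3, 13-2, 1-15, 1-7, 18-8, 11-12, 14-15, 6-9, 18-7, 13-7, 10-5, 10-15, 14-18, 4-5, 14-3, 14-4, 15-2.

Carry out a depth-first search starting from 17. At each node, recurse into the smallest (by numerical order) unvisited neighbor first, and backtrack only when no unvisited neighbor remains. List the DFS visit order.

Visit 17
17 → 2
2 → 3
3 → 9
9 → 6
6 → 1
1 → 7
7 → 5
5 → 4
4 → 14
14 → 15
15 → 10
15 → 13
13 → 8
8 → 18
1 → 11
11 → 12
1 → 16

17 → 2 → 3 → 9 → 6 → 1 → 7 → 5 → 4 → 14 → 15 → 10 → 13 → 8 → 18 → 11 → 12 → 16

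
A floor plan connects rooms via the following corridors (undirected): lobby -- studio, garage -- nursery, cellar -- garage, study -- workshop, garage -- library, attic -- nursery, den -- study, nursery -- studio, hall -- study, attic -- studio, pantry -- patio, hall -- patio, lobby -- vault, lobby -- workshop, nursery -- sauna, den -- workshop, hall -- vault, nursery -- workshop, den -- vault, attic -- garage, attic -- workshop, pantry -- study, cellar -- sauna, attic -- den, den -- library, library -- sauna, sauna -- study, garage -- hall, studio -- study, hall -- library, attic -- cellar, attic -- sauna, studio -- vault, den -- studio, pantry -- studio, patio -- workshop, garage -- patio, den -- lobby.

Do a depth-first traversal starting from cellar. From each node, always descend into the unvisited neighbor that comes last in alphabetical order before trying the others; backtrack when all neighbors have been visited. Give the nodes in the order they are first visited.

cellar → sauna → study → workshop → patio → pantry → studio → vault → lobby → den → library → hall → garage → nursery → attic

Visit cellar
cellar → sauna
sauna → study
study → workshop
workshop → patio
patio → pantry
pantry → studio
studio → vault
vault → lobby
lobby → den
den → library
library → hall
hall → garage
garage → nursery
nursery → attic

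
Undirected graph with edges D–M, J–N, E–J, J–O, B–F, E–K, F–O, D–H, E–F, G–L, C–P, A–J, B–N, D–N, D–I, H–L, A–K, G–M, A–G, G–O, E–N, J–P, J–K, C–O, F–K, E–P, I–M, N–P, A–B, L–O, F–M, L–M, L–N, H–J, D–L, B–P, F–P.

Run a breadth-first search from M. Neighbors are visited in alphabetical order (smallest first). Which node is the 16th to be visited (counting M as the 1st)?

C

Visit M; enqueue D, F, G, I, L → queue [D, F, G, I, L]
Visit D; enqueue H, N → queue [F, G, I, L, H, N]
Visit F; enqueue B, E, K, O, P → queue [G, I, L, H, N, B, E, K, O, P]
Visit G; enqueue A → queue [I, L, H, N, B, E, K, O, P, A]
Visit I → queue [L, H, N, B, E, K, O, P, A]
Visit L → queue [H, N, B, E, K, O, P, A]
Visit H; enqueue J → queue [N, B, E, K, O, P, A, J]
Visit N → queue [B, E, K, O, P, A, J]
Visit B → queue [E, K, O, P, A, J]
Visit E → queue [K, O, P, A, J]
Visit K → queue [O, P, A, J]
Visit O; enqueue C → queue [P, A, J, C]
Visit P → queue [A, J, C]
Visit A → queue [J, C]
Visit J → queue [C]
Visit C → queue []

Visit order: M, D, F, G, I, L, H, N, B, E, K, O, P, A, J, C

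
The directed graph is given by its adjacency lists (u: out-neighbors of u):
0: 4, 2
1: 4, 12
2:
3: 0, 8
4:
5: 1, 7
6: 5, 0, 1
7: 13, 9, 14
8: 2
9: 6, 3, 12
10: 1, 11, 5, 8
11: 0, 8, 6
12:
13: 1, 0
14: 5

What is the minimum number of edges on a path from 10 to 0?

Level 0: 10
Level 1: 1, 5, 8, 11
Level 2: 0, 2, 4, 6, 7, 12
Level 3: 9, 13, 14
Level 4: 3
0 first appears at level 2.

2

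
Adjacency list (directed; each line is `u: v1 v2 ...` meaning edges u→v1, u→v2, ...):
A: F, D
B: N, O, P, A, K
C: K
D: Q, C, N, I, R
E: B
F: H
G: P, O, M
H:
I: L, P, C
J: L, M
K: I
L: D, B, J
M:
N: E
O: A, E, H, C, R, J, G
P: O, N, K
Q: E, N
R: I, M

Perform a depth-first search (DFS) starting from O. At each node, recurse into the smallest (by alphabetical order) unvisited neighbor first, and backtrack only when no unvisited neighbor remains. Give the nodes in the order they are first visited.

O, A, D, C, K, I, L, B, N, E, P, J, M, Q, R, F, H, G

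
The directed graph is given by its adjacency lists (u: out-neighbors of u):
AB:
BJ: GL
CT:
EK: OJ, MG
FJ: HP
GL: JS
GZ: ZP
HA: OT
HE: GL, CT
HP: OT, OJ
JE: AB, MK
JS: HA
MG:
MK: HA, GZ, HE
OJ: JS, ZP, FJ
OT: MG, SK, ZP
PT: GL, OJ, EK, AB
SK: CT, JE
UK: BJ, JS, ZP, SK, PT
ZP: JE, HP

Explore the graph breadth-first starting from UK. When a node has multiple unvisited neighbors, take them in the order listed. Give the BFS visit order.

UK, BJ, JS, ZP, SK, PT, GL, HA, JE, HP, CT, OJ, EK, AB, OT, MK, FJ, MG, GZ, HE

Visit UK; enqueue BJ, JS, ZP, SK, PT → queue [BJ, JS, ZP, SK, PT]
Visit BJ; enqueue GL → queue [JS, ZP, SK, PT, GL]
Visit JS; enqueue HA → queue [ZP, SK, PT, GL, HA]
Visit ZP; enqueue JE, HP → queue [SK, PT, GL, HA, JE, HP]
Visit SK; enqueue CT → queue [PT, GL, HA, JE, HP, CT]
Visit PT; enqueue OJ, EK, AB → queue [GL, HA, JE, HP, CT, OJ, EK, AB]
Visit GL → queue [HA, JE, HP, CT, OJ, EK, AB]
Visit HA; enqueue OT → queue [JE, HP, CT, OJ, EK, AB, OT]
Visit JE; enqueue MK → queue [HP, CT, OJ, EK, AB, OT, MK]
Visit HP → queue [CT, OJ, EK, AB, OT, MK]
Visit CT → queue [OJ, EK, AB, OT, MK]
Visit OJ; enqueue FJ → queue [EK, AB, OT, MK, FJ]
Visit EK; enqueue MG → queue [AB, OT, MK, FJ, MG]
Visit AB → queue [OT, MK, FJ, MG]
Visit OT → queue [MK, FJ, MG]
Visit MK; enqueue GZ, HE → queue [FJ, MG, GZ, HE]
Visit FJ → queue [MG, GZ, HE]
Visit MG → queue [GZ, HE]
Visit GZ → queue [HE]
Visit HE → queue []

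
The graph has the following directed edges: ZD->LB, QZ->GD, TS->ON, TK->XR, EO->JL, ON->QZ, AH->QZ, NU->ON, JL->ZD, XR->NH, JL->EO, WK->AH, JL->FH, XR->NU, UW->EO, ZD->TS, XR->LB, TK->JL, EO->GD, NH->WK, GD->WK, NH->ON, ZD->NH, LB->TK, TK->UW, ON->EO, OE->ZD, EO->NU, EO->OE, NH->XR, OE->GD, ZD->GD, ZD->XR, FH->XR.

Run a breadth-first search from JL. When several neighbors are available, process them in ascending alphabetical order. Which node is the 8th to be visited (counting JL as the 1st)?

Visit JL; enqueue EO, FH, ZD → queue [EO, FH, ZD]
Visit EO; enqueue GD, NU, OE → queue [FH, ZD, GD, NU, OE]
Visit FH; enqueue XR → queue [ZD, GD, NU, OE, XR]
Visit ZD; enqueue LB, NH, TS → queue [GD, NU, OE, XR, LB, NH, TS]
Visit GD; enqueue WK → queue [NU, OE, XR, LB, NH, TS, WK]
Visit NU; enqueue ON → queue [OE, XR, LB, NH, TS, WK, ON]
Visit OE → queue [XR, LB, NH, TS, WK, ON]
Visit XR → queue [LB, NH, TS, WK, ON]
Visit LB; enqueue TK → queue [NH, TS, WK, ON, TK]
Visit NH → queue [TS, WK, ON, TK]
Visit TS → queue [WK, ON, TK]
Visit WK; enqueue AH → queue [ON, TK, AH]
Visit ON; enqueue QZ → queue [TK, AH, QZ]
Visit TK; enqueue UW → queue [AH, QZ, UW]
Visit AH → queue [QZ, UW]
Visit QZ → queue [UW]
Visit UW → queue []

Visit order: JL, EO, FH, ZD, GD, NU, OE, XR, LB, NH, TS, WK, ON, TK, AH, QZ, UW

XR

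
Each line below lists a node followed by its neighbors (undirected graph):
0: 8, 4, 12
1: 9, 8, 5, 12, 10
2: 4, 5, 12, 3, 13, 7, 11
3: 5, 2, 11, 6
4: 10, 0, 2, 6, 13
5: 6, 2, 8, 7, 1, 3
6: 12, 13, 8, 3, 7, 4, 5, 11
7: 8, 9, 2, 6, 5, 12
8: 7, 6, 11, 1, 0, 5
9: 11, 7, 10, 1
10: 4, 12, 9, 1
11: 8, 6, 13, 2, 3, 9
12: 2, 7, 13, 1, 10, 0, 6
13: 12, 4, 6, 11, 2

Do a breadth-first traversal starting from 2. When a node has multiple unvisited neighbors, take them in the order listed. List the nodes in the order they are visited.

2, 4, 5, 12, 3, 13, 7, 11, 10, 0, 6, 8, 1, 9

Visit 2; enqueue 4, 5, 12, 3, 13, 7, 11 → queue [4, 5, 12, 3, 13, 7, 11]
Visit 4; enqueue 10, 0, 6 → queue [5, 12, 3, 13, 7, 11, 10, 0, 6]
Visit 5; enqueue 8, 1 → queue [12, 3, 13, 7, 11, 10, 0, 6, 8, 1]
Visit 12 → queue [3, 13, 7, 11, 10, 0, 6, 8, 1]
Visit 3 → queue [13, 7, 11, 10, 0, 6, 8, 1]
Visit 13 → queue [7, 11, 10, 0, 6, 8, 1]
Visit 7; enqueue 9 → queue [11, 10, 0, 6, 8, 1, 9]
Visit 11 → queue [10, 0, 6, 8, 1, 9]
Visit 10 → queue [0, 6, 8, 1, 9]
Visit 0 → queue [6, 8, 1, 9]
Visit 6 → queue [8, 1, 9]
Visit 8 → queue [1, 9]
Visit 1 → queue [9]
Visit 9 → queue []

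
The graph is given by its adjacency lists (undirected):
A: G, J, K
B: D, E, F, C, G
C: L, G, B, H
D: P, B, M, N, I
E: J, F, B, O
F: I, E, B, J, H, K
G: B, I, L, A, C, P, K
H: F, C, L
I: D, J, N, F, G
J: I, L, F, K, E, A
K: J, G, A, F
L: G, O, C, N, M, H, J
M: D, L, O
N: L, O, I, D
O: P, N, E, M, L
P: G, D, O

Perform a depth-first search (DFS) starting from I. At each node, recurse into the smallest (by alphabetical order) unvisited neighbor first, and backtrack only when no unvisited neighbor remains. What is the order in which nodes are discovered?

Visit I
I → D
D → B
B → C
C → G
G → A
A → J
J → E
E → F
F → H
H → L
L → M
M → O
O → N
O → P
F → K

I, D, B, C, G, A, J, E, F, H, L, M, O, N, P, K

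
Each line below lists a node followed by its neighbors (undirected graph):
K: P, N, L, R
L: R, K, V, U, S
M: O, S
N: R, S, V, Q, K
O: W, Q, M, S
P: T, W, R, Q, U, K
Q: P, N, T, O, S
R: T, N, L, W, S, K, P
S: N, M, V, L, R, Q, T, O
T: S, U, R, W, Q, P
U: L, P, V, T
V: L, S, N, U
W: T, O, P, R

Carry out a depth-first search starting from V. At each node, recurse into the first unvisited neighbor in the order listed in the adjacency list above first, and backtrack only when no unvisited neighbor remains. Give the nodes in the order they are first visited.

Visit V
V → L
L → R
R → T
T → S
S → N
N → Q
Q → P
P → W
W → O
O → M
P → U
P → K

V, L, R, T, S, N, Q, P, W, O, M, U, K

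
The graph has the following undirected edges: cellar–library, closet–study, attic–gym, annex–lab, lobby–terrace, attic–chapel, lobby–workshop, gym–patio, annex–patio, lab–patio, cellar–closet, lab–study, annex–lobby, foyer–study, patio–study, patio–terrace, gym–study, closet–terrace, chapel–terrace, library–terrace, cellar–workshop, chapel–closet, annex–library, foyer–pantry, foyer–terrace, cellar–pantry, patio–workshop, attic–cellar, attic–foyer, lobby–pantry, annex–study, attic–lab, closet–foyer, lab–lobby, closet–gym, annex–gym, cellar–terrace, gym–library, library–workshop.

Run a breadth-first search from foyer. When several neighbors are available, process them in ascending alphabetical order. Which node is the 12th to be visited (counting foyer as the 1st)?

annex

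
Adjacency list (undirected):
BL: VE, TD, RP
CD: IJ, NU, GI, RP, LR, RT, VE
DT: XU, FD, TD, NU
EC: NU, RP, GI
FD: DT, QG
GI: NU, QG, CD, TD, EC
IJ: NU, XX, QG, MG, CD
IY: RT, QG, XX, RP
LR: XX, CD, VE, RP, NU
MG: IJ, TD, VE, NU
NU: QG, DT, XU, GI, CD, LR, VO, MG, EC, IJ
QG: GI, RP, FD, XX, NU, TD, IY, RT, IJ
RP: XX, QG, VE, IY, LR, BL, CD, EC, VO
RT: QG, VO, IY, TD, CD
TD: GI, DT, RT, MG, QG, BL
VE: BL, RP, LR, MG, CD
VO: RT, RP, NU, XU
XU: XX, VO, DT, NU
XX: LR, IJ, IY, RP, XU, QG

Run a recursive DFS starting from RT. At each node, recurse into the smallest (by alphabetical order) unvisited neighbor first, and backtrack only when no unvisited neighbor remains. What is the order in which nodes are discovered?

RT, CD, GI, EC, NU, DT, FD, QG, IJ, MG, TD, BL, RP, IY, XX, LR, VE, XU, VO

Visit RT
RT → CD
CD → GI
GI → EC
EC → NU
NU → DT
DT → FD
FD → QG
QG → IJ
IJ → MG
MG → TD
TD → BL
BL → RP
RP → IY
IY → XX
XX → LR
LR → VE
XX → XU
XU → VO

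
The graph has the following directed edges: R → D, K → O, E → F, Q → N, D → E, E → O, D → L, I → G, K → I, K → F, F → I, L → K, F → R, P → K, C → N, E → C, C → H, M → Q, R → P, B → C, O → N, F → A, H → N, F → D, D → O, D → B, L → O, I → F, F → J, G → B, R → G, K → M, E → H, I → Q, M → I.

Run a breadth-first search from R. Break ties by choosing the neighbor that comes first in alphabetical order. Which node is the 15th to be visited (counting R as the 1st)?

M

Visit R; enqueue D, G, P → queue [D, G, P]
Visit D; enqueue B, E, L, O → queue [G, P, B, E, L, O]
Visit G → queue [P, B, E, L, O]
Visit P; enqueue K → queue [B, E, L, O, K]
Visit B; enqueue C → queue [E, L, O, K, C]
Visit E; enqueue F, H → queue [L, O, K, C, F, H]
Visit L → queue [O, K, C, F, H]
Visit O; enqueue N → queue [K, C, F, H, N]
Visit K; enqueue I, M → queue [C, F, H, N, I, M]
Visit C → queue [F, H, N, I, M]
Visit F; enqueue A, J → queue [H, N, I, M, A, J]
Visit H → queue [N, I, M, A, J]
Visit N → queue [I, M, A, J]
Visit I; enqueue Q → queue [M, A, J, Q]
Visit M → queue [A, J, Q]
Visit A → queue [J, Q]
Visit J → queue [Q]
Visit Q → queue []

Visit order: R, D, G, P, B, E, L, O, K, C, F, H, N, I, M, A, J, Q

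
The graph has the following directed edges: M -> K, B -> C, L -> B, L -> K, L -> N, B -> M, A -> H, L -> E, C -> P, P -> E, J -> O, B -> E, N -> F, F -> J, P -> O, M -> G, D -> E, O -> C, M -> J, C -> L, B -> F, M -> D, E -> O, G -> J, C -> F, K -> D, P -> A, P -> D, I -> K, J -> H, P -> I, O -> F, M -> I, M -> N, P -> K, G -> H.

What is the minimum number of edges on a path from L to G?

Level 0: L
Level 1: B, E, K, N
Level 2: C, D, F, M, O
Level 3: G, I, J, P
Level 4: A, H
G first appears at level 3.

3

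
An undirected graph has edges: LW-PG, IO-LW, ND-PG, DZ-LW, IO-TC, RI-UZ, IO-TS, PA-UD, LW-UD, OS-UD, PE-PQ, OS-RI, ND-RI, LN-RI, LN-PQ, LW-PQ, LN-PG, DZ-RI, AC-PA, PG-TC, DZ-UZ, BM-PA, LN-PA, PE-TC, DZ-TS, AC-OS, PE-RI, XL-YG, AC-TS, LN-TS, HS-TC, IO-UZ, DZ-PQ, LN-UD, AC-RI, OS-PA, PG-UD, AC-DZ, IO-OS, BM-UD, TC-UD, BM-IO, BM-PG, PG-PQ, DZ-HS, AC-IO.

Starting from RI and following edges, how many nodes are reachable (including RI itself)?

BFS from RI visits: RI, UZ, PE, OS, ND, LN, DZ, AC, IO, TC, PQ, UD, PA, PG, TS, LW, HS, BM
Reachable nodes: 18 of 20 total.

18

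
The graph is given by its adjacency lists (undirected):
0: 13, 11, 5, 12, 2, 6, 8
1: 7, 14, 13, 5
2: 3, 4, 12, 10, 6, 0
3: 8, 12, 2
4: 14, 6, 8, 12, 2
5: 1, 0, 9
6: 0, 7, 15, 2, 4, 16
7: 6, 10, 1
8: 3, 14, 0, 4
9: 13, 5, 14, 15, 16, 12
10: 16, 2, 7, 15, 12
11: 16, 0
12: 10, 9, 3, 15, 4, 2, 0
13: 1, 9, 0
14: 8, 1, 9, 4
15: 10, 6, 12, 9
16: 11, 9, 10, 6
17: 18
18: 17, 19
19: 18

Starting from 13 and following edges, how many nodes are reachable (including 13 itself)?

17

BFS from 13 visits: 13, 0, 1, 9, 2, 5, 6, 8, 11, 12, 7, 14, 15, 16, 3, 4, 10
Reachable nodes: 17 of 20 total.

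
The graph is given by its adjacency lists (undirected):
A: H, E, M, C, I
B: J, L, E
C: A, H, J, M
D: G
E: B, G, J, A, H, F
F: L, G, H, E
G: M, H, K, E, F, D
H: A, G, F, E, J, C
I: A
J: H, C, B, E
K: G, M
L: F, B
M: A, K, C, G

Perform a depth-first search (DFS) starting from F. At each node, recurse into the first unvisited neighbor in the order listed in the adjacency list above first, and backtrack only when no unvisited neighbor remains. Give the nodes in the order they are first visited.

F L B J H A E G M K C D I

Visit F
F → L
L → B
B → J
J → H
H → A
A → E
E → G
G → M
M → K
M → C
G → D
A → I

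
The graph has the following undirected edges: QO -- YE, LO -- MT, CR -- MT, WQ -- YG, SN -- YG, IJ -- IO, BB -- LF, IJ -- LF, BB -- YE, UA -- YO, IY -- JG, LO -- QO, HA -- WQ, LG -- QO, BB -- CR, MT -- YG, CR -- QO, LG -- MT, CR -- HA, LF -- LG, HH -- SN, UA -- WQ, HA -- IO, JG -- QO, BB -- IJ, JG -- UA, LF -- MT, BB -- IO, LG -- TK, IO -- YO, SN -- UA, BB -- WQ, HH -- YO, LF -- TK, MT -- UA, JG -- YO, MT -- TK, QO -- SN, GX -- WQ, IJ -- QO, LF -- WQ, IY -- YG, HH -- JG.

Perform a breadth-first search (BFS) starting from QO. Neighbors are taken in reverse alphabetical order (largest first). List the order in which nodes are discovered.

QO YE SN LO LG JG IJ CR BB YG UA HH MT TK LF YO IY IO HA WQ GX

Visit QO; enqueue YE, SN, LO, LG, JG, IJ, CR → queue [YE, SN, LO, LG, JG, IJ, CR]
Visit YE; enqueue BB → queue [SN, LO, LG, JG, IJ, CR, BB]
Visit SN; enqueue YG, UA, HH → queue [LO, LG, JG, IJ, CR, BB, YG, UA, HH]
Visit LO; enqueue MT → queue [LG, JG, IJ, CR, BB, YG, UA, HH, MT]
Visit LG; enqueue TK, LF → queue [JG, IJ, CR, BB, YG, UA, HH, MT, TK, LF]
Visit JG; enqueue YO, IY → queue [IJ, CR, BB, YG, UA, HH, MT, TK, LF, YO, IY]
Visit IJ; enqueue IO → queue [CR, BB, YG, UA, HH, MT, TK, LF, YO, IY, IO]
Visit CR; enqueue HA → queue [BB, YG, UA, HH, MT, TK, LF, YO, IY, IO, HA]
Visit BB; enqueue WQ → queue [YG, UA, HH, MT, TK, LF, YO, IY, IO, HA, WQ]
Visit YG → queue [UA, HH, MT, TK, LF, YO, IY, IO, HA, WQ]
Visit UA → queue [HH, MT, TK, LF, YO, IY, IO, HA, WQ]
Visit HH → queue [MT, TK, LF, YO, IY, IO, HA, WQ]
Visit MT → queue [TK, LF, YO, IY, IO, HA, WQ]
Visit TK → queue [LF, YO, IY, IO, HA, WQ]
Visit LF → queue [YO, IY, IO, HA, WQ]
Visit YO → queue [IY, IO, HA, WQ]
Visit IY → queue [IO, HA, WQ]
Visit IO → queue [HA, WQ]
Visit HA → queue [WQ]
Visit WQ; enqueue GX → queue [GX]
Visit GX → queue []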